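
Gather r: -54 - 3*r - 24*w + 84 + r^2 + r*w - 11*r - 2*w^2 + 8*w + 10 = r^2 + r*(w - 14) - 2*w^2 - 16*w + 40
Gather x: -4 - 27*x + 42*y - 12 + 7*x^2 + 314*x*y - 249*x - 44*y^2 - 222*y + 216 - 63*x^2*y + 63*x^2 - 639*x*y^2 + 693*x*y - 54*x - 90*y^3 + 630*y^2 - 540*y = x^2*(70 - 63*y) + x*(-639*y^2 + 1007*y - 330) - 90*y^3 + 586*y^2 - 720*y + 200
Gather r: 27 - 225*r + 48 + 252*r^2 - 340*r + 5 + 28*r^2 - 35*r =280*r^2 - 600*r + 80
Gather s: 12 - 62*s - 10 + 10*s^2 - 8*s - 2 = 10*s^2 - 70*s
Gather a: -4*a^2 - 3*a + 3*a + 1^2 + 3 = 4 - 4*a^2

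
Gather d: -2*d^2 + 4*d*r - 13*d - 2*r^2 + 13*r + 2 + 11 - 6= -2*d^2 + d*(4*r - 13) - 2*r^2 + 13*r + 7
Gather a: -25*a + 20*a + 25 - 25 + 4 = 4 - 5*a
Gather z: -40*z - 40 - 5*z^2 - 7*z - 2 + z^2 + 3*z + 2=-4*z^2 - 44*z - 40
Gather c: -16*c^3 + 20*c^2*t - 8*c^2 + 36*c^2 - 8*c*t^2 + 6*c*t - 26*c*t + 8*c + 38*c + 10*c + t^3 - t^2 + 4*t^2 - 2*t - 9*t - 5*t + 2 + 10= -16*c^3 + c^2*(20*t + 28) + c*(-8*t^2 - 20*t + 56) + t^3 + 3*t^2 - 16*t + 12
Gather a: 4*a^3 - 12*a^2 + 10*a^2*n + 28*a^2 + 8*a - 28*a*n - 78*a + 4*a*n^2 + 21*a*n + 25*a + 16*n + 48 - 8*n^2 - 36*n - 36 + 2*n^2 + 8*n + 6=4*a^3 + a^2*(10*n + 16) + a*(4*n^2 - 7*n - 45) - 6*n^2 - 12*n + 18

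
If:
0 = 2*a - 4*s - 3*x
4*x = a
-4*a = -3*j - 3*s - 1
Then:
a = 4*x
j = 49*x/12 - 1/3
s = 5*x/4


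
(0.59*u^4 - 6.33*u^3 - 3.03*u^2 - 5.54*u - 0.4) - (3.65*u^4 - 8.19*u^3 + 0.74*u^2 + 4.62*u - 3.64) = -3.06*u^4 + 1.86*u^3 - 3.77*u^2 - 10.16*u + 3.24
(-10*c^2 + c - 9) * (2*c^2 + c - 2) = -20*c^4 - 8*c^3 + 3*c^2 - 11*c + 18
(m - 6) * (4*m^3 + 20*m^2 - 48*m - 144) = 4*m^4 - 4*m^3 - 168*m^2 + 144*m + 864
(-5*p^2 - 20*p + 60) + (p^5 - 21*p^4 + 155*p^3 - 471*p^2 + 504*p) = p^5 - 21*p^4 + 155*p^3 - 476*p^2 + 484*p + 60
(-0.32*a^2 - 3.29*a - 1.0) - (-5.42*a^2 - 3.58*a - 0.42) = 5.1*a^2 + 0.29*a - 0.58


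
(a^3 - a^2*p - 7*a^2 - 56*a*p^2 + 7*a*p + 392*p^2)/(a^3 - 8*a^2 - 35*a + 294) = (a^2 - a*p - 56*p^2)/(a^2 - a - 42)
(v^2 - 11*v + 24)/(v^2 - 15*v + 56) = (v - 3)/(v - 7)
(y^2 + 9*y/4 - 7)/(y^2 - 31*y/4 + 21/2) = (y + 4)/(y - 6)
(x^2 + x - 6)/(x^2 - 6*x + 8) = (x + 3)/(x - 4)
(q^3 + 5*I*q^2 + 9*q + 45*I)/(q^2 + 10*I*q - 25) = (q^2 + 9)/(q + 5*I)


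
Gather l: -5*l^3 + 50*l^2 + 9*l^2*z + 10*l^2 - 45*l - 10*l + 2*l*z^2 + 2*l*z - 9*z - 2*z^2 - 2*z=-5*l^3 + l^2*(9*z + 60) + l*(2*z^2 + 2*z - 55) - 2*z^2 - 11*z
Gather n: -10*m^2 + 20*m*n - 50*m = -10*m^2 + 20*m*n - 50*m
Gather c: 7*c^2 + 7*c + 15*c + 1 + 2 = 7*c^2 + 22*c + 3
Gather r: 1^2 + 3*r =3*r + 1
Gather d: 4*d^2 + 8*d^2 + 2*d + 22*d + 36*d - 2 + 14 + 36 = 12*d^2 + 60*d + 48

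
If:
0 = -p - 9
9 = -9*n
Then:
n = -1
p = -9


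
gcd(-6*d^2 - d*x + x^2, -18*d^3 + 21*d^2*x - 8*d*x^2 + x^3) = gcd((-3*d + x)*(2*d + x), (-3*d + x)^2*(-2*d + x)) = -3*d + x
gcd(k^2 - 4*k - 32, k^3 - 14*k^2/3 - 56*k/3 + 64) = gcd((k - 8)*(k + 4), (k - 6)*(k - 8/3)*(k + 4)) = k + 4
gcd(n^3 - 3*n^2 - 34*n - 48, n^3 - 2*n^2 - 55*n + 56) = n - 8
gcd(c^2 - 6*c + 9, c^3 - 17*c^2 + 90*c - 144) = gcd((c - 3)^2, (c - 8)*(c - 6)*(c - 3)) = c - 3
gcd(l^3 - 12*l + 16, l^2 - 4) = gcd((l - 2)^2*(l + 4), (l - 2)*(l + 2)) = l - 2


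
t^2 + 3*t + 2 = (t + 1)*(t + 2)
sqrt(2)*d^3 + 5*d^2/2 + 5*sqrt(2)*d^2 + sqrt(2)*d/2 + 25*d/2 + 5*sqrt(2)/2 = (d + 5)*(d + sqrt(2))*(sqrt(2)*d + 1/2)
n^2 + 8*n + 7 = (n + 1)*(n + 7)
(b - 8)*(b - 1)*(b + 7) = b^3 - 2*b^2 - 55*b + 56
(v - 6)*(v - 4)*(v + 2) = v^3 - 8*v^2 + 4*v + 48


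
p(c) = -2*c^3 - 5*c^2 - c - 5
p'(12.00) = -985.00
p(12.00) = -4193.00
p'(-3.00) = -25.00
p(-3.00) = 7.00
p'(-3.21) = -30.72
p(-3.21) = 12.84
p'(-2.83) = -20.75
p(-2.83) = 3.12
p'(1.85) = -40.04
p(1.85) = -36.63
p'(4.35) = -158.04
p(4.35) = -268.59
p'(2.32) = -56.49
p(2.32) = -59.21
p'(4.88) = -192.69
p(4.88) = -361.38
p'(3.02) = -85.92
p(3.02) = -108.71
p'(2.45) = -61.52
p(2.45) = -66.87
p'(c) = -6*c^2 - 10*c - 1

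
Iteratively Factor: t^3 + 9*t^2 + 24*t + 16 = (t + 4)*(t^2 + 5*t + 4) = (t + 4)^2*(t + 1)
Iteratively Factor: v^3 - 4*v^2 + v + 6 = (v - 3)*(v^2 - v - 2) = (v - 3)*(v - 2)*(v + 1)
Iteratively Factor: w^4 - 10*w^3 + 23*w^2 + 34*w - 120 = (w - 5)*(w^3 - 5*w^2 - 2*w + 24) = (w - 5)*(w - 3)*(w^2 - 2*w - 8) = (w - 5)*(w - 4)*(w - 3)*(w + 2)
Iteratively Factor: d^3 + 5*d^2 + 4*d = (d + 1)*(d^2 + 4*d) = (d + 1)*(d + 4)*(d)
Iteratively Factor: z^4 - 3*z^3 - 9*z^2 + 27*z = (z + 3)*(z^3 - 6*z^2 + 9*z) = z*(z + 3)*(z^2 - 6*z + 9) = z*(z - 3)*(z + 3)*(z - 3)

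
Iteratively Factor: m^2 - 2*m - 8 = (m + 2)*(m - 4)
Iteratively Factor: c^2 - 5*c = (c - 5)*(c)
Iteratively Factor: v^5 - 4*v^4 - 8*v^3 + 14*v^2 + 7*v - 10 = (v - 5)*(v^4 + v^3 - 3*v^2 - v + 2) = (v - 5)*(v + 2)*(v^3 - v^2 - v + 1) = (v - 5)*(v - 1)*(v + 2)*(v^2 - 1) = (v - 5)*(v - 1)*(v + 1)*(v + 2)*(v - 1)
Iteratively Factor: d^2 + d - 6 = (d - 2)*(d + 3)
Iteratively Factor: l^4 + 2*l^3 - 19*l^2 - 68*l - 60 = (l + 3)*(l^3 - l^2 - 16*l - 20) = (l - 5)*(l + 3)*(l^2 + 4*l + 4) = (l - 5)*(l + 2)*(l + 3)*(l + 2)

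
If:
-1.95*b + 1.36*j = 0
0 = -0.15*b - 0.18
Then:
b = -1.20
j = -1.72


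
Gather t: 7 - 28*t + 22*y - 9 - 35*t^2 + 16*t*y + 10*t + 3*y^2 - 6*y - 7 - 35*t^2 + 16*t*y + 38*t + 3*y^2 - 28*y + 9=-70*t^2 + t*(32*y + 20) + 6*y^2 - 12*y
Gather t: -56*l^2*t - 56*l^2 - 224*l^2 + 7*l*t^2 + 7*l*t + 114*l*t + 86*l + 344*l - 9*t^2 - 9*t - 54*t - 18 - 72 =-280*l^2 + 430*l + t^2*(7*l - 9) + t*(-56*l^2 + 121*l - 63) - 90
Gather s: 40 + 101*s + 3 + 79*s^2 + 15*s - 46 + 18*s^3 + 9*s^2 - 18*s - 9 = 18*s^3 + 88*s^2 + 98*s - 12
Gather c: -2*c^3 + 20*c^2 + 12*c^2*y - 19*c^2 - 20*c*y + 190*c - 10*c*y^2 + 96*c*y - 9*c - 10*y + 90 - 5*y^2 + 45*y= -2*c^3 + c^2*(12*y + 1) + c*(-10*y^2 + 76*y + 181) - 5*y^2 + 35*y + 90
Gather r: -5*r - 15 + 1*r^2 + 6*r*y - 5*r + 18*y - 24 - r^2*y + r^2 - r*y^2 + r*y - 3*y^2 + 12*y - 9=r^2*(2 - y) + r*(-y^2 + 7*y - 10) - 3*y^2 + 30*y - 48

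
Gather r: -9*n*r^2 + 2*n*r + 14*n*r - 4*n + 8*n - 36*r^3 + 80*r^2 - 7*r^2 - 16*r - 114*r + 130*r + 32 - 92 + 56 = 16*n*r + 4*n - 36*r^3 + r^2*(73 - 9*n) - 4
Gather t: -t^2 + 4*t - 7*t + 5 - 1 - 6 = -t^2 - 3*t - 2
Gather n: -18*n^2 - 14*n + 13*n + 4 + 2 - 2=-18*n^2 - n + 4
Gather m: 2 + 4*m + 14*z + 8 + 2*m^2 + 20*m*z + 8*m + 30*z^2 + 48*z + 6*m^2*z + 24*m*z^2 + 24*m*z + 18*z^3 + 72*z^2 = m^2*(6*z + 2) + m*(24*z^2 + 44*z + 12) + 18*z^3 + 102*z^2 + 62*z + 10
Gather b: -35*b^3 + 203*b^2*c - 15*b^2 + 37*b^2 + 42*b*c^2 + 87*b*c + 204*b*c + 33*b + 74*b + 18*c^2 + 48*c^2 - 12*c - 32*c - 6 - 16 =-35*b^3 + b^2*(203*c + 22) + b*(42*c^2 + 291*c + 107) + 66*c^2 - 44*c - 22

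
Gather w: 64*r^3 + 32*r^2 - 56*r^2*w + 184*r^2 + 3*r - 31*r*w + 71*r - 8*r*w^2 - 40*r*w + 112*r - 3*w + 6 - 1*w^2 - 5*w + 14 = 64*r^3 + 216*r^2 + 186*r + w^2*(-8*r - 1) + w*(-56*r^2 - 71*r - 8) + 20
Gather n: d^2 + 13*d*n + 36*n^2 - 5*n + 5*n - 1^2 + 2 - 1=d^2 + 13*d*n + 36*n^2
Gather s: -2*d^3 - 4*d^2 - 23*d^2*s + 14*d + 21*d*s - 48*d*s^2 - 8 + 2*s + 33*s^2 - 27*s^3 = -2*d^3 - 4*d^2 + 14*d - 27*s^3 + s^2*(33 - 48*d) + s*(-23*d^2 + 21*d + 2) - 8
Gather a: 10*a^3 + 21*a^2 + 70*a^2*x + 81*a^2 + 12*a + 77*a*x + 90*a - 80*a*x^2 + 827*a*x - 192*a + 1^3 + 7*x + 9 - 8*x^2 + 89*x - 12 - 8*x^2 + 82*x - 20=10*a^3 + a^2*(70*x + 102) + a*(-80*x^2 + 904*x - 90) - 16*x^2 + 178*x - 22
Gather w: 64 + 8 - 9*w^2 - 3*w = -9*w^2 - 3*w + 72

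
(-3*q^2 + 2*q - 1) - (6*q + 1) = -3*q^2 - 4*q - 2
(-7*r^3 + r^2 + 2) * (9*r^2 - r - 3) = -63*r^5 + 16*r^4 + 20*r^3 + 15*r^2 - 2*r - 6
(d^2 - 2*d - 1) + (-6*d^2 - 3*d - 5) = -5*d^2 - 5*d - 6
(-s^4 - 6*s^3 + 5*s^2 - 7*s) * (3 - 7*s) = 7*s^5 + 39*s^4 - 53*s^3 + 64*s^2 - 21*s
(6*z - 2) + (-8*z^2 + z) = -8*z^2 + 7*z - 2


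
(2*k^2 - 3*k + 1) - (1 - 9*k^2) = 11*k^2 - 3*k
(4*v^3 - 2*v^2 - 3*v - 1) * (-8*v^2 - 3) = -32*v^5 + 16*v^4 + 12*v^3 + 14*v^2 + 9*v + 3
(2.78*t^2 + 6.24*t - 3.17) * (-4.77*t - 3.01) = -13.2606*t^3 - 38.1326*t^2 - 3.6615*t + 9.5417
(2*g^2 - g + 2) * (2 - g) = -2*g^3 + 5*g^2 - 4*g + 4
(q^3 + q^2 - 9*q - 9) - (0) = q^3 + q^2 - 9*q - 9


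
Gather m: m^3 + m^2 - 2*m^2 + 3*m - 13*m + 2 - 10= m^3 - m^2 - 10*m - 8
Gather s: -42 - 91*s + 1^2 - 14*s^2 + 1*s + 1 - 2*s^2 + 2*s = -16*s^2 - 88*s - 40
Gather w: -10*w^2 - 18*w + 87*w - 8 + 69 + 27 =-10*w^2 + 69*w + 88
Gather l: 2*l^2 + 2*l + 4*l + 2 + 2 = 2*l^2 + 6*l + 4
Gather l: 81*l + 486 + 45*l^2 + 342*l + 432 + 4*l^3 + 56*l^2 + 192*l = 4*l^3 + 101*l^2 + 615*l + 918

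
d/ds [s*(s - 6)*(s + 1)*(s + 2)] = 4*s^3 - 9*s^2 - 32*s - 12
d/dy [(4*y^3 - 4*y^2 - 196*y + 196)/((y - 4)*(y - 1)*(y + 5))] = 4*(y^2 + 58*y + 49)/(y^4 + 2*y^3 - 39*y^2 - 40*y + 400)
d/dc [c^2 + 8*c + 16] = 2*c + 8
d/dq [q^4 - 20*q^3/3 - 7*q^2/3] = 2*q*(6*q^2 - 30*q - 7)/3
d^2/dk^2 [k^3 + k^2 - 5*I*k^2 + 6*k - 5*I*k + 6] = 6*k + 2 - 10*I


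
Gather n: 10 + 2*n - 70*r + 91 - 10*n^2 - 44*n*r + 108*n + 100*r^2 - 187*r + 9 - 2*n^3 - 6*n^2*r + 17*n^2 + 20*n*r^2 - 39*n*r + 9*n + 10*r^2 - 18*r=-2*n^3 + n^2*(7 - 6*r) + n*(20*r^2 - 83*r + 119) + 110*r^2 - 275*r + 110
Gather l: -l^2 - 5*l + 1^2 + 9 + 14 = -l^2 - 5*l + 24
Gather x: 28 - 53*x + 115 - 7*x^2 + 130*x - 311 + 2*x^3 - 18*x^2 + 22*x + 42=2*x^3 - 25*x^2 + 99*x - 126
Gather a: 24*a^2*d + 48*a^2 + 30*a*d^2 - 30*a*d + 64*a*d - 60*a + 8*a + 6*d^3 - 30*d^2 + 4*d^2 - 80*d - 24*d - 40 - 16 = a^2*(24*d + 48) + a*(30*d^2 + 34*d - 52) + 6*d^3 - 26*d^2 - 104*d - 56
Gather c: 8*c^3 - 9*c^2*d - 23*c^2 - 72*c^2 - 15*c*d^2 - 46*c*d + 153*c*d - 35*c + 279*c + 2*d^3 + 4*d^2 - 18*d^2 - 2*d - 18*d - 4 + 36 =8*c^3 + c^2*(-9*d - 95) + c*(-15*d^2 + 107*d + 244) + 2*d^3 - 14*d^2 - 20*d + 32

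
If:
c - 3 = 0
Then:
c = 3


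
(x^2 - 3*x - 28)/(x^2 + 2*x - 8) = (x - 7)/(x - 2)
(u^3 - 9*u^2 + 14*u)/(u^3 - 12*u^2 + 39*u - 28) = u*(u - 2)/(u^2 - 5*u + 4)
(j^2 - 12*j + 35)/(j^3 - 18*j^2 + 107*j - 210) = 1/(j - 6)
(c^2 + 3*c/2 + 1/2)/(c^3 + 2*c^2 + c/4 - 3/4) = 2*(2*c + 1)/(4*c^2 + 4*c - 3)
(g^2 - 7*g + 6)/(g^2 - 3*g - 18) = (g - 1)/(g + 3)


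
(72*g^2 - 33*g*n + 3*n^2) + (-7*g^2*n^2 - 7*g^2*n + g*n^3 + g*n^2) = -7*g^2*n^2 - 7*g^2*n + 72*g^2 + g*n^3 + g*n^2 - 33*g*n + 3*n^2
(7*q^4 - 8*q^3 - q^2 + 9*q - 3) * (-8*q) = -56*q^5 + 64*q^4 + 8*q^3 - 72*q^2 + 24*q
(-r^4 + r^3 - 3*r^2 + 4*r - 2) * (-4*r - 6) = 4*r^5 + 2*r^4 + 6*r^3 + 2*r^2 - 16*r + 12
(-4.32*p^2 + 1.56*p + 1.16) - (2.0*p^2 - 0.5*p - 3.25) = -6.32*p^2 + 2.06*p + 4.41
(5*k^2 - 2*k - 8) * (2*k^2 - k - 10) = 10*k^4 - 9*k^3 - 64*k^2 + 28*k + 80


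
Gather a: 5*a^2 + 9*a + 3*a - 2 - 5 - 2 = 5*a^2 + 12*a - 9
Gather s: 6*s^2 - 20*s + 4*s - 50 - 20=6*s^2 - 16*s - 70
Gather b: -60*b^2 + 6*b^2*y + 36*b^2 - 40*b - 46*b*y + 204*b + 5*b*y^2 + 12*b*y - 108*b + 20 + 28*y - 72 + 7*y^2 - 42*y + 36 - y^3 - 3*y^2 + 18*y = b^2*(6*y - 24) + b*(5*y^2 - 34*y + 56) - y^3 + 4*y^2 + 4*y - 16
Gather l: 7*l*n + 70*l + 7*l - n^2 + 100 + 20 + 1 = l*(7*n + 77) - n^2 + 121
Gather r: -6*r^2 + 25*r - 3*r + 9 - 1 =-6*r^2 + 22*r + 8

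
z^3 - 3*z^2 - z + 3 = (z - 3)*(z - 1)*(z + 1)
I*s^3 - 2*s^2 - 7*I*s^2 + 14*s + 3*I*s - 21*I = (s - 7)*(s + 3*I)*(I*s + 1)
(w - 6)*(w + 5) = w^2 - w - 30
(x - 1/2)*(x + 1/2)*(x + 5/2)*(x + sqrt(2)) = x^4 + sqrt(2)*x^3 + 5*x^3/2 - x^2/4 + 5*sqrt(2)*x^2/2 - 5*x/8 - sqrt(2)*x/4 - 5*sqrt(2)/8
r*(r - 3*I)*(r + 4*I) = r^3 + I*r^2 + 12*r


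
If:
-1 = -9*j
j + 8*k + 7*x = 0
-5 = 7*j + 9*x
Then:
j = 1/9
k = 355/648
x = -52/81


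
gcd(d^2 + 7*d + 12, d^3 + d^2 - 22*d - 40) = d + 4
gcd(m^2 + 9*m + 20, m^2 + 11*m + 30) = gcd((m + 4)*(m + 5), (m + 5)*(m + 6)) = m + 5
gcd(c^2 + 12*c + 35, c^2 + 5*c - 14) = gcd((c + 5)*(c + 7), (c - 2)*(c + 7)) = c + 7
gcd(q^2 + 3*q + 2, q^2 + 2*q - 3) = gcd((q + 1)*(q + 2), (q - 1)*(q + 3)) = 1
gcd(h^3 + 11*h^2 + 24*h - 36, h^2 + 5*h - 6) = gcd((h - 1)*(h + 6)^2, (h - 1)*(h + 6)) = h^2 + 5*h - 6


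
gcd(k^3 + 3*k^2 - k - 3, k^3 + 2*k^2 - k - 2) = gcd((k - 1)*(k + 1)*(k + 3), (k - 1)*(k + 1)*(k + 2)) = k^2 - 1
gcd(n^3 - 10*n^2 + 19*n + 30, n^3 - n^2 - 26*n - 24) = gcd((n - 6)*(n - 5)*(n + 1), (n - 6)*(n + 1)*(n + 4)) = n^2 - 5*n - 6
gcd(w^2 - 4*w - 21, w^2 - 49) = w - 7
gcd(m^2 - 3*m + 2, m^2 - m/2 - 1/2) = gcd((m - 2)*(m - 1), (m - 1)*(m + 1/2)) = m - 1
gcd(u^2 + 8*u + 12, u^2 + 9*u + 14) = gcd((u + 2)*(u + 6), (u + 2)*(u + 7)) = u + 2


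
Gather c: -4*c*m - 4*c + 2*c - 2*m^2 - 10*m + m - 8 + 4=c*(-4*m - 2) - 2*m^2 - 9*m - 4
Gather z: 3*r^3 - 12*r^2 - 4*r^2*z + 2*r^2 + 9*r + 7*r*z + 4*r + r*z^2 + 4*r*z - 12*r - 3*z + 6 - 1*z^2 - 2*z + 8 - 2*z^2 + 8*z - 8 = 3*r^3 - 10*r^2 + r + z^2*(r - 3) + z*(-4*r^2 + 11*r + 3) + 6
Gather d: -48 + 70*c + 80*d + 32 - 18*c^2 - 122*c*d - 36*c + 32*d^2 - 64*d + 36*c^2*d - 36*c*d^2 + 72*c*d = -18*c^2 + 34*c + d^2*(32 - 36*c) + d*(36*c^2 - 50*c + 16) - 16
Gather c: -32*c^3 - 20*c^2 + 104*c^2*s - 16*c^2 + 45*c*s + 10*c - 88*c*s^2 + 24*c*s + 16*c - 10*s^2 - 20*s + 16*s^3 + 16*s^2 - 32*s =-32*c^3 + c^2*(104*s - 36) + c*(-88*s^2 + 69*s + 26) + 16*s^3 + 6*s^2 - 52*s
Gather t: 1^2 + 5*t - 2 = 5*t - 1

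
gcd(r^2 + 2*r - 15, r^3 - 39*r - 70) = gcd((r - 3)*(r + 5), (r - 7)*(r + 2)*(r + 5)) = r + 5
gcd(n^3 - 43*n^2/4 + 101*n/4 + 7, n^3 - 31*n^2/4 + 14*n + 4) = n^2 - 15*n/4 - 1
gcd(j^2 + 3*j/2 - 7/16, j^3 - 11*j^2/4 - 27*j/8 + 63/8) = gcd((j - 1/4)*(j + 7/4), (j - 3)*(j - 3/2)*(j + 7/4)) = j + 7/4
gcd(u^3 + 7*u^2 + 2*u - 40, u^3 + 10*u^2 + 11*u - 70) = u^2 + 3*u - 10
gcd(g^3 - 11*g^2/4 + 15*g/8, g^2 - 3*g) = g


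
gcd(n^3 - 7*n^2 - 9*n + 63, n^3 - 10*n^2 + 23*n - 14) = n - 7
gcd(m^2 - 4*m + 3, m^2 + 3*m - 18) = m - 3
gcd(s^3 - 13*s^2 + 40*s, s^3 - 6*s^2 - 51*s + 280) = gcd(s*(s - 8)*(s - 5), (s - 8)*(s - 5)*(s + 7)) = s^2 - 13*s + 40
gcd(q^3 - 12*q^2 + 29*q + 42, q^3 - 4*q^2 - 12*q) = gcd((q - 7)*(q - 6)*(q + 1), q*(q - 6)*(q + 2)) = q - 6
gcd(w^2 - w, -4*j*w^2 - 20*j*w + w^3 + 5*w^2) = w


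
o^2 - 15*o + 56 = (o - 8)*(o - 7)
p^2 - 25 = (p - 5)*(p + 5)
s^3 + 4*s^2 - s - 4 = (s - 1)*(s + 1)*(s + 4)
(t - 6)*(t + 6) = t^2 - 36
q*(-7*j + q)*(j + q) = -7*j^2*q - 6*j*q^2 + q^3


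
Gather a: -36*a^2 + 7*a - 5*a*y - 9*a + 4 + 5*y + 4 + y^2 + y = -36*a^2 + a*(-5*y - 2) + y^2 + 6*y + 8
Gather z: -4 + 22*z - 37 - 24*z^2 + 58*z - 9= -24*z^2 + 80*z - 50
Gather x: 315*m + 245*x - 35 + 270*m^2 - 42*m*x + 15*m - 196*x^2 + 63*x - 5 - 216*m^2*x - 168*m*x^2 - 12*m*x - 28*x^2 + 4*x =270*m^2 + 330*m + x^2*(-168*m - 224) + x*(-216*m^2 - 54*m + 312) - 40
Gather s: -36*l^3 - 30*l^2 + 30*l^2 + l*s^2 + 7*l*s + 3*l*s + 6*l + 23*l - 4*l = -36*l^3 + l*s^2 + 10*l*s + 25*l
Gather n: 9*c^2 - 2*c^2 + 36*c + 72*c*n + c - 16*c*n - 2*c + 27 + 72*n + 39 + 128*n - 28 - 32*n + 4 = 7*c^2 + 35*c + n*(56*c + 168) + 42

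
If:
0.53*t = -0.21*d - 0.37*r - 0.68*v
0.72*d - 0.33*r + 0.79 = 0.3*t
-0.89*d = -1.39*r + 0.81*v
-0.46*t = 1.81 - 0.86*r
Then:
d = -2.33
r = 0.33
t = -3.32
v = 3.12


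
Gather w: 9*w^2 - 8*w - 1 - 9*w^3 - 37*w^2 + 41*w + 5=-9*w^3 - 28*w^2 + 33*w + 4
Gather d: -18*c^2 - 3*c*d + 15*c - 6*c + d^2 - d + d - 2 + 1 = -18*c^2 - 3*c*d + 9*c + d^2 - 1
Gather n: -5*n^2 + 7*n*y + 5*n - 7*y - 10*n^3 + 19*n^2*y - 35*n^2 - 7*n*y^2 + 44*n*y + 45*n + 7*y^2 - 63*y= -10*n^3 + n^2*(19*y - 40) + n*(-7*y^2 + 51*y + 50) + 7*y^2 - 70*y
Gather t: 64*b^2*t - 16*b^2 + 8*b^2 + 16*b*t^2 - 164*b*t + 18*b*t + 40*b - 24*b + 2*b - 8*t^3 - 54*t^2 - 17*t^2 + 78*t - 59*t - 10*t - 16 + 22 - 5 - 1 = -8*b^2 + 18*b - 8*t^3 + t^2*(16*b - 71) + t*(64*b^2 - 146*b + 9)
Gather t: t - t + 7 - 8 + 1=0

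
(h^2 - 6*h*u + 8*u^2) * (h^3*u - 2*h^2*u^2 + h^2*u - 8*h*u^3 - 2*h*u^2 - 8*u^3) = h^5*u - 8*h^4*u^2 + h^4*u + 12*h^3*u^3 - 8*h^3*u^2 + 32*h^2*u^4 + 12*h^2*u^3 - 64*h*u^5 + 32*h*u^4 - 64*u^5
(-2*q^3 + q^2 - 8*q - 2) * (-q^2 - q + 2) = 2*q^5 + q^4 + 3*q^3 + 12*q^2 - 14*q - 4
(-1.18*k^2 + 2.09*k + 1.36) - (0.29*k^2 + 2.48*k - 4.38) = -1.47*k^2 - 0.39*k + 5.74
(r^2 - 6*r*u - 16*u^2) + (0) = r^2 - 6*r*u - 16*u^2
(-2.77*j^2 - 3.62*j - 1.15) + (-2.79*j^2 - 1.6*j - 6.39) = -5.56*j^2 - 5.22*j - 7.54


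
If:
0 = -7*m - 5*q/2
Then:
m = -5*q/14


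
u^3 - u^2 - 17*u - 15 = (u - 5)*(u + 1)*(u + 3)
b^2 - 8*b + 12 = (b - 6)*(b - 2)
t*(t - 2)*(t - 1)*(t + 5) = t^4 + 2*t^3 - 13*t^2 + 10*t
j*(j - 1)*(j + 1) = j^3 - j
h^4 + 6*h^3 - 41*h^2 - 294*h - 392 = (h - 7)*(h + 2)*(h + 4)*(h + 7)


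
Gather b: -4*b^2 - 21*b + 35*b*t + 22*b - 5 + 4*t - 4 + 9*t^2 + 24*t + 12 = -4*b^2 + b*(35*t + 1) + 9*t^2 + 28*t + 3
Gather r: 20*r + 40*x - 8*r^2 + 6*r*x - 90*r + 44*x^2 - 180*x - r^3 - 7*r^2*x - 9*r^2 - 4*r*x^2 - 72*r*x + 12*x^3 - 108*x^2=-r^3 + r^2*(-7*x - 17) + r*(-4*x^2 - 66*x - 70) + 12*x^3 - 64*x^2 - 140*x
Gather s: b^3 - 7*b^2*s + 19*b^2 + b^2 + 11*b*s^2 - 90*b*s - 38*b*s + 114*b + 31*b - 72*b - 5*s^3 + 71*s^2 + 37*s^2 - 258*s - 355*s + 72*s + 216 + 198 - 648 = b^3 + 20*b^2 + 73*b - 5*s^3 + s^2*(11*b + 108) + s*(-7*b^2 - 128*b - 541) - 234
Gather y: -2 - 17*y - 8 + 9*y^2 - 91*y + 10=9*y^2 - 108*y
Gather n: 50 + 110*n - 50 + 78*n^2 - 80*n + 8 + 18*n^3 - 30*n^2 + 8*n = 18*n^3 + 48*n^2 + 38*n + 8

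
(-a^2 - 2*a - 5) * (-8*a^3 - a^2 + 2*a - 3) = 8*a^5 + 17*a^4 + 40*a^3 + 4*a^2 - 4*a + 15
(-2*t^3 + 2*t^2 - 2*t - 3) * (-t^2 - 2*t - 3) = 2*t^5 + 2*t^4 + 4*t^3 + t^2 + 12*t + 9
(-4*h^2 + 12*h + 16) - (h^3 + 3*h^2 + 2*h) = -h^3 - 7*h^2 + 10*h + 16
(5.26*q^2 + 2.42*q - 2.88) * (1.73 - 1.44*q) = -7.5744*q^3 + 5.615*q^2 + 8.3338*q - 4.9824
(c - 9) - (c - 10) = 1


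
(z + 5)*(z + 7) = z^2 + 12*z + 35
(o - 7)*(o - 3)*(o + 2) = o^3 - 8*o^2 + o + 42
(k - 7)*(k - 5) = k^2 - 12*k + 35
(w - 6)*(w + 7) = w^2 + w - 42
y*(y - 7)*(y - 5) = y^3 - 12*y^2 + 35*y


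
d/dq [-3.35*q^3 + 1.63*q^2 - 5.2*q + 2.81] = -10.05*q^2 + 3.26*q - 5.2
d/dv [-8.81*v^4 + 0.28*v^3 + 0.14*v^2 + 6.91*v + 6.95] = -35.24*v^3 + 0.84*v^2 + 0.28*v + 6.91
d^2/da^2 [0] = 0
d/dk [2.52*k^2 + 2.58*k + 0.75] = 5.04*k + 2.58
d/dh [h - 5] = 1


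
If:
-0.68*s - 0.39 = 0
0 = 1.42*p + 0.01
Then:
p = -0.01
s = -0.57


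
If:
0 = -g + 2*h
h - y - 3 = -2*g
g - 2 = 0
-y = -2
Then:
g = 2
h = 1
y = 2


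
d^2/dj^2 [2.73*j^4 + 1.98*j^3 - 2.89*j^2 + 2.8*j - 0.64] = 32.76*j^2 + 11.88*j - 5.78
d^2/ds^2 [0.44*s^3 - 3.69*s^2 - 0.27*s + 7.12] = 2.64*s - 7.38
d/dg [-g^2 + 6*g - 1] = 6 - 2*g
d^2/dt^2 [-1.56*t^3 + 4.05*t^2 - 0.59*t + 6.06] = 8.1 - 9.36*t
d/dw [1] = 0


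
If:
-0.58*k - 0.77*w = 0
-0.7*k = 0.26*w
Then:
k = 0.00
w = 0.00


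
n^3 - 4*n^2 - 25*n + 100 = (n - 5)*(n - 4)*(n + 5)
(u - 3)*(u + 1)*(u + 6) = u^3 + 4*u^2 - 15*u - 18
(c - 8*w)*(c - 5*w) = c^2 - 13*c*w + 40*w^2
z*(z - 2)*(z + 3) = z^3 + z^2 - 6*z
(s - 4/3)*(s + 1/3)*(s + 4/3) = s^3 + s^2/3 - 16*s/9 - 16/27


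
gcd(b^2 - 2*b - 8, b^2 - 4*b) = b - 4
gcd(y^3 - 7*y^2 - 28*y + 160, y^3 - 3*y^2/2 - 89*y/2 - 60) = y^2 - 3*y - 40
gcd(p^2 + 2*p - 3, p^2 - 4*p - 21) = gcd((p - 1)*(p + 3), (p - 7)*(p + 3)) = p + 3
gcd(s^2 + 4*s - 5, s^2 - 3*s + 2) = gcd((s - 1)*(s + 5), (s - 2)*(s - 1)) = s - 1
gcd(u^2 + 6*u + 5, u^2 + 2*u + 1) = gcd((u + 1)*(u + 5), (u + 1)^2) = u + 1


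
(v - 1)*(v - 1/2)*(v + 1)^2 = v^4 + v^3/2 - 3*v^2/2 - v/2 + 1/2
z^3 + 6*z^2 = z^2*(z + 6)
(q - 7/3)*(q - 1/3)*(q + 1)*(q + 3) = q^4 + 4*q^3/3 - 62*q^2/9 - 44*q/9 + 7/3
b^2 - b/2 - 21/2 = (b - 7/2)*(b + 3)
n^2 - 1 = (n - 1)*(n + 1)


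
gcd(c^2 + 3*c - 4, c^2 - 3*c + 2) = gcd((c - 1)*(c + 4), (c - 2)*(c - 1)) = c - 1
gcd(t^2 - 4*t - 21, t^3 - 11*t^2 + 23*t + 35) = t - 7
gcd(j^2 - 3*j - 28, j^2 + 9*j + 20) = j + 4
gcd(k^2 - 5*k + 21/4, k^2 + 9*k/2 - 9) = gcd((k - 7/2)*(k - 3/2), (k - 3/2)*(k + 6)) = k - 3/2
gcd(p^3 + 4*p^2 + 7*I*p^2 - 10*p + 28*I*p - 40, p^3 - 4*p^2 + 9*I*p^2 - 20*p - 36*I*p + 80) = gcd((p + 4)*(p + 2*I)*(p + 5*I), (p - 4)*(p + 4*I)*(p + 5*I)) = p + 5*I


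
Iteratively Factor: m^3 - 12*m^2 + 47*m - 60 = (m - 3)*(m^2 - 9*m + 20) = (m - 5)*(m - 3)*(m - 4)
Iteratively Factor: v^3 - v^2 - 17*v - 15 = (v + 3)*(v^2 - 4*v - 5) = (v + 1)*(v + 3)*(v - 5)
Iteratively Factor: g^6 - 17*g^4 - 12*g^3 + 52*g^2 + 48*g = (g - 2)*(g^5 + 2*g^4 - 13*g^3 - 38*g^2 - 24*g) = (g - 4)*(g - 2)*(g^4 + 6*g^3 + 11*g^2 + 6*g) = (g - 4)*(g - 2)*(g + 2)*(g^3 + 4*g^2 + 3*g) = (g - 4)*(g - 2)*(g + 2)*(g + 3)*(g^2 + g) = g*(g - 4)*(g - 2)*(g + 2)*(g + 3)*(g + 1)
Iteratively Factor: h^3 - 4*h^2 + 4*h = (h - 2)*(h^2 - 2*h) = h*(h - 2)*(h - 2)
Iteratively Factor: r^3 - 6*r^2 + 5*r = (r - 5)*(r^2 - r) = (r - 5)*(r - 1)*(r)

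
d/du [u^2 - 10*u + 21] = 2*u - 10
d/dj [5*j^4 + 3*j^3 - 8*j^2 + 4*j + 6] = 20*j^3 + 9*j^2 - 16*j + 4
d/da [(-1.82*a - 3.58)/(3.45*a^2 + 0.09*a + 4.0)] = (6.279*a^2 + 24.702*a - 6.9578)/(11.9025*a^4 + 0.621*a^3 + 27.6081*a^2 + 0.72*a + 16.0)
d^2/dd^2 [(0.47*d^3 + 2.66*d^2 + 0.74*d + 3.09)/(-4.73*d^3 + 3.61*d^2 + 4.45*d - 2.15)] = (-135.07461*d^6 - 158.692446*d^5 - 1032.35088*d^4 + 1232.028704*d^3 + 142.036026*d^2 - 156.78981*d - 209.09712)/(105.823817*d^9 - 242.298507*d^8 - 113.752716*d^7 + 553.169834*d^6 - 113.25243*d^5 - 401.92968*d^4 + 184.7042*d^3 + 77.66445*d^2 - 61.710375*d + 9.938375)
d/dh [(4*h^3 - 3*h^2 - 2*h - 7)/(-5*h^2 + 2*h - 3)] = 4*(-5*h^4 + 4*h^3 - 13*h^2 - 13*h + 5)/(25*h^4 - 20*h^3 + 34*h^2 - 12*h + 9)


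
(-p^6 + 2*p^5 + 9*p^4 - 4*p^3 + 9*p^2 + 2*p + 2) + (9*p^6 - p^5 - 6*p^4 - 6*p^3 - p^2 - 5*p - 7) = 8*p^6 + p^5 + 3*p^4 - 10*p^3 + 8*p^2 - 3*p - 5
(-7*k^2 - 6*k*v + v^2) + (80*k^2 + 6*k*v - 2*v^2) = 73*k^2 - v^2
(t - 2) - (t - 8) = 6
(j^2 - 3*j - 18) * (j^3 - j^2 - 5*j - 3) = j^5 - 4*j^4 - 20*j^3 + 30*j^2 + 99*j + 54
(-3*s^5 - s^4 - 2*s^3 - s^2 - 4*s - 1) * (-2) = 6*s^5 + 2*s^4 + 4*s^3 + 2*s^2 + 8*s + 2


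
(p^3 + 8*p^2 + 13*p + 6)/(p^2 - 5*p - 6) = (p^2 + 7*p + 6)/(p - 6)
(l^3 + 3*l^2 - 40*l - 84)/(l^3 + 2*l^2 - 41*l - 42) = (l + 2)/(l + 1)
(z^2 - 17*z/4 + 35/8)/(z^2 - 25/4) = (4*z - 7)/(2*(2*z + 5))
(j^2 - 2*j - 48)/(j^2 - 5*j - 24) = (j + 6)/(j + 3)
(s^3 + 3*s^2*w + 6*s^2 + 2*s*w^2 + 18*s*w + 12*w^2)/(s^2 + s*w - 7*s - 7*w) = (s^2 + 2*s*w + 6*s + 12*w)/(s - 7)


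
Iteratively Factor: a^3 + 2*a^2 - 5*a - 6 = (a - 2)*(a^2 + 4*a + 3) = (a - 2)*(a + 1)*(a + 3)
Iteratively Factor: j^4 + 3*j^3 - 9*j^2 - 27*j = (j)*(j^3 + 3*j^2 - 9*j - 27) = j*(j - 3)*(j^2 + 6*j + 9) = j*(j - 3)*(j + 3)*(j + 3)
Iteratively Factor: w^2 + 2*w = (w)*(w + 2)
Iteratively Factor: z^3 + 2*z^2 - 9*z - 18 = (z + 2)*(z^2 - 9) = (z + 2)*(z + 3)*(z - 3)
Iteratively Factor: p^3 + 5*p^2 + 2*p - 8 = (p - 1)*(p^2 + 6*p + 8) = (p - 1)*(p + 2)*(p + 4)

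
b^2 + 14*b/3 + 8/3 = (b + 2/3)*(b + 4)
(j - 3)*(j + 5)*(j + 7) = j^3 + 9*j^2 - j - 105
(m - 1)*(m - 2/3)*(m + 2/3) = m^3 - m^2 - 4*m/9 + 4/9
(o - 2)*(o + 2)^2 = o^3 + 2*o^2 - 4*o - 8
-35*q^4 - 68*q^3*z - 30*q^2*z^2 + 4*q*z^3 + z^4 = (-5*q + z)*(q + z)^2*(7*q + z)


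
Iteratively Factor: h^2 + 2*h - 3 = (h + 3)*(h - 1)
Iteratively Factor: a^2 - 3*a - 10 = (a - 5)*(a + 2)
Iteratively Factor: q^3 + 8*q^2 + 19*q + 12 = (q + 4)*(q^2 + 4*q + 3) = (q + 1)*(q + 4)*(q + 3)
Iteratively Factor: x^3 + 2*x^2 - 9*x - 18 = (x + 2)*(x^2 - 9) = (x - 3)*(x + 2)*(x + 3)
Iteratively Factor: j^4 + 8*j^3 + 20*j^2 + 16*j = (j)*(j^3 + 8*j^2 + 20*j + 16) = j*(j + 2)*(j^2 + 6*j + 8) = j*(j + 2)^2*(j + 4)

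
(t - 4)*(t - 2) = t^2 - 6*t + 8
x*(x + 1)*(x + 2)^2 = x^4 + 5*x^3 + 8*x^2 + 4*x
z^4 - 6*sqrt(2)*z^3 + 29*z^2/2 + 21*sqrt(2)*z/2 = z*(z - 7*sqrt(2)/2)*(z - 3*sqrt(2))*(z + sqrt(2)/2)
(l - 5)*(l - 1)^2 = l^3 - 7*l^2 + 11*l - 5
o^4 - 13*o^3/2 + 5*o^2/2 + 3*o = o*(o - 6)*(o - 1)*(o + 1/2)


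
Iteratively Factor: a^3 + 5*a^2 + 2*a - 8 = (a + 4)*(a^2 + a - 2) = (a - 1)*(a + 4)*(a + 2)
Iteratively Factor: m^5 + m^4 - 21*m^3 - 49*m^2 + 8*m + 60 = (m + 3)*(m^4 - 2*m^3 - 15*m^2 - 4*m + 20) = (m + 2)*(m + 3)*(m^3 - 4*m^2 - 7*m + 10) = (m + 2)^2*(m + 3)*(m^2 - 6*m + 5) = (m - 5)*(m + 2)^2*(m + 3)*(m - 1)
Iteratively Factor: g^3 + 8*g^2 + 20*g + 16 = (g + 2)*(g^2 + 6*g + 8) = (g + 2)*(g + 4)*(g + 2)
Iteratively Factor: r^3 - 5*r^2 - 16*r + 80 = (r + 4)*(r^2 - 9*r + 20) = (r - 5)*(r + 4)*(r - 4)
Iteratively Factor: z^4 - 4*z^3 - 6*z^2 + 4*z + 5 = (z - 5)*(z^3 + z^2 - z - 1) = (z - 5)*(z - 1)*(z^2 + 2*z + 1) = (z - 5)*(z - 1)*(z + 1)*(z + 1)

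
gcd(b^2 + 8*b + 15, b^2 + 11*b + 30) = b + 5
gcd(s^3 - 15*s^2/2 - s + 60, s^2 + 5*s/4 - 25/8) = s + 5/2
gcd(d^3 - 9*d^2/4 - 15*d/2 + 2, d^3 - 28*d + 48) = d - 4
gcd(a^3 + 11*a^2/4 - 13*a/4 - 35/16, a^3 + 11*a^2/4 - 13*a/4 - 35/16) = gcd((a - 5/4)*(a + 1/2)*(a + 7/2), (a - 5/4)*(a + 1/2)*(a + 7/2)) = a^3 + 11*a^2/4 - 13*a/4 - 35/16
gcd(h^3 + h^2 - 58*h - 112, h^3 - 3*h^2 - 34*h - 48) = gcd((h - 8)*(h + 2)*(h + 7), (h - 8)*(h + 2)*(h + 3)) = h^2 - 6*h - 16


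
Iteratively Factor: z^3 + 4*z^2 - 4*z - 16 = (z - 2)*(z^2 + 6*z + 8) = (z - 2)*(z + 4)*(z + 2)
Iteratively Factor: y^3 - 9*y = (y)*(y^2 - 9) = y*(y + 3)*(y - 3)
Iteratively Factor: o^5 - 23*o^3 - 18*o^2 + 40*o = (o + 4)*(o^4 - 4*o^3 - 7*o^2 + 10*o) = (o - 5)*(o + 4)*(o^3 + o^2 - 2*o) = (o - 5)*(o - 1)*(o + 4)*(o^2 + 2*o) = (o - 5)*(o - 1)*(o + 2)*(o + 4)*(o)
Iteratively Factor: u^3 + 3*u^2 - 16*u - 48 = (u + 3)*(u^2 - 16) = (u + 3)*(u + 4)*(u - 4)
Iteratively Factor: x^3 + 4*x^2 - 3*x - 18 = (x - 2)*(x^2 + 6*x + 9) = (x - 2)*(x + 3)*(x + 3)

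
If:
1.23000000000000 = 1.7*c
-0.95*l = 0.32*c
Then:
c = 0.72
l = -0.24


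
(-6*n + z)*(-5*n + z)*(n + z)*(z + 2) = 30*n^3*z + 60*n^3 + 19*n^2*z^2 + 38*n^2*z - 10*n*z^3 - 20*n*z^2 + z^4 + 2*z^3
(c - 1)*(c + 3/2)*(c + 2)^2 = c^4 + 9*c^3/2 + 9*c^2/2 - 4*c - 6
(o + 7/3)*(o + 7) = o^2 + 28*o/3 + 49/3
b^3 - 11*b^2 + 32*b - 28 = (b - 7)*(b - 2)^2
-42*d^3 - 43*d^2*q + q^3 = (-7*d + q)*(d + q)*(6*d + q)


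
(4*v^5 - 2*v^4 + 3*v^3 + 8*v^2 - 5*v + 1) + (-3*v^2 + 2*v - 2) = 4*v^5 - 2*v^4 + 3*v^3 + 5*v^2 - 3*v - 1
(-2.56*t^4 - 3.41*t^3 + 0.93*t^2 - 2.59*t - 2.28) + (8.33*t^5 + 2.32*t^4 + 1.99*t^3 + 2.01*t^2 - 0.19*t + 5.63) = 8.33*t^5 - 0.24*t^4 - 1.42*t^3 + 2.94*t^2 - 2.78*t + 3.35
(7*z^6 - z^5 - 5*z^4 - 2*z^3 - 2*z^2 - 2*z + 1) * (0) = 0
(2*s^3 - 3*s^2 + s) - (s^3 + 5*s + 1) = s^3 - 3*s^2 - 4*s - 1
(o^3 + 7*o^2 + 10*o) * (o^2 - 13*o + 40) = o^5 - 6*o^4 - 41*o^3 + 150*o^2 + 400*o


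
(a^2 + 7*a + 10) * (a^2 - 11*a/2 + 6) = a^4 + 3*a^3/2 - 45*a^2/2 - 13*a + 60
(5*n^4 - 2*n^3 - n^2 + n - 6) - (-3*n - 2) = 5*n^4 - 2*n^3 - n^2 + 4*n - 4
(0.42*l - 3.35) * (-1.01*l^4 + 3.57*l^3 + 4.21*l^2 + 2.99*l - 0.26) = -0.4242*l^5 + 4.8829*l^4 - 10.1913*l^3 - 12.8477*l^2 - 10.1257*l + 0.871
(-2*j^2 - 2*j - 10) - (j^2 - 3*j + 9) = -3*j^2 + j - 19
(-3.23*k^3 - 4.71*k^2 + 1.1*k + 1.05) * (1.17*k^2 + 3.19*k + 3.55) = -3.7791*k^5 - 15.8144*k^4 - 25.2044*k^3 - 11.983*k^2 + 7.2545*k + 3.7275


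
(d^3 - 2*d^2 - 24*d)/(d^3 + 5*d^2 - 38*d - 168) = d/(d + 7)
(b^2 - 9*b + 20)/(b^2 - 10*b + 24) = (b - 5)/(b - 6)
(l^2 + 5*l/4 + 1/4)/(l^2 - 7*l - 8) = (l + 1/4)/(l - 8)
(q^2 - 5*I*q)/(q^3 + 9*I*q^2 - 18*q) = (q - 5*I)/(q^2 + 9*I*q - 18)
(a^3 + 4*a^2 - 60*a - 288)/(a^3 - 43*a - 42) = (a^2 - 2*a - 48)/(a^2 - 6*a - 7)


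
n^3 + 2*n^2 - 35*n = n*(n - 5)*(n + 7)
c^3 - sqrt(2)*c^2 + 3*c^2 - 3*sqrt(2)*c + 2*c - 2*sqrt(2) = (c + 1)*(c + 2)*(c - sqrt(2))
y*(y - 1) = y^2 - y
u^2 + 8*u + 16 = (u + 4)^2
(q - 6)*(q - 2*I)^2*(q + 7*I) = q^4 - 6*q^3 + 3*I*q^3 + 24*q^2 - 18*I*q^2 - 144*q - 28*I*q + 168*I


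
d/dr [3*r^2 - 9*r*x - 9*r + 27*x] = 6*r - 9*x - 9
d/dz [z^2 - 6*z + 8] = 2*z - 6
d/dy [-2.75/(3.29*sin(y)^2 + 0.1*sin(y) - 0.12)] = (18.095*sin(y) + 0.275)*cos(y)/(3.29*sin(y)^2 + 0.1*sin(y) - 0.12)^2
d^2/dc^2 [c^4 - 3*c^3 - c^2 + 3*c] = 12*c^2 - 18*c - 2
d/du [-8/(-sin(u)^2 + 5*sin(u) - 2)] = 8*(5 - 2*sin(u))*cos(u)/(sin(u)^2 - 5*sin(u) + 2)^2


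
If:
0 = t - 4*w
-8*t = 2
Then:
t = -1/4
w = -1/16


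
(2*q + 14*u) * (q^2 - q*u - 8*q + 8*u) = 2*q^3 + 12*q^2*u - 16*q^2 - 14*q*u^2 - 96*q*u + 112*u^2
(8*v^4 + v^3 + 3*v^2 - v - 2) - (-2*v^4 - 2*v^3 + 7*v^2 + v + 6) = 10*v^4 + 3*v^3 - 4*v^2 - 2*v - 8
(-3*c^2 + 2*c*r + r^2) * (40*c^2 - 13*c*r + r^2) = -120*c^4 + 119*c^3*r + 11*c^2*r^2 - 11*c*r^3 + r^4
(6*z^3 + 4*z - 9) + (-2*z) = 6*z^3 + 2*z - 9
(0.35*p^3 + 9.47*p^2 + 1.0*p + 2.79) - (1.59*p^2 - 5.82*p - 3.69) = 0.35*p^3 + 7.88*p^2 + 6.82*p + 6.48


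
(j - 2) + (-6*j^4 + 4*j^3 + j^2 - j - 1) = -6*j^4 + 4*j^3 + j^2 - 3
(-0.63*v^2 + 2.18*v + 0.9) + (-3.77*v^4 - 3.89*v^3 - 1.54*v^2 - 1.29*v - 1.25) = -3.77*v^4 - 3.89*v^3 - 2.17*v^2 + 0.89*v - 0.35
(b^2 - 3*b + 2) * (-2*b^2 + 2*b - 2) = -2*b^4 + 8*b^3 - 12*b^2 + 10*b - 4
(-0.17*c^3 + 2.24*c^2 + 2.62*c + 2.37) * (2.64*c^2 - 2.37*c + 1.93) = -0.4488*c^5 + 6.3165*c^4 + 1.2799*c^3 + 4.3706*c^2 - 0.5603*c + 4.5741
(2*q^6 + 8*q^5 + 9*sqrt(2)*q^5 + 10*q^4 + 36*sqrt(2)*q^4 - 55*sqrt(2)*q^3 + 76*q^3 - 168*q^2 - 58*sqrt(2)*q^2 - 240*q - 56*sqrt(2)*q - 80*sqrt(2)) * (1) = 2*q^6 + 8*q^5 + 9*sqrt(2)*q^5 + 10*q^4 + 36*sqrt(2)*q^4 - 55*sqrt(2)*q^3 + 76*q^3 - 168*q^2 - 58*sqrt(2)*q^2 - 240*q - 56*sqrt(2)*q - 80*sqrt(2)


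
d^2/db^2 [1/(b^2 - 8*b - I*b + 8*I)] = 2*(-b^2 + 8*b + I*b + (-2*b + 8 + I)^2 - 8*I)/(b^2 - 8*b - I*b + 8*I)^3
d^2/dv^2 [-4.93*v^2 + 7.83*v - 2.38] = -9.86000000000000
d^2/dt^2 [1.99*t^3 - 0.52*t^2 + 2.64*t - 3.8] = 11.94*t - 1.04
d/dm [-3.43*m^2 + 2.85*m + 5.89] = 2.85 - 6.86*m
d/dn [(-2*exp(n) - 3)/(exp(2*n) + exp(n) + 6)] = ((2*exp(n) + 1)*(2*exp(n) + 3) - 2*exp(2*n) - 2*exp(n) - 12)*exp(n)/(exp(2*n) + exp(n) + 6)^2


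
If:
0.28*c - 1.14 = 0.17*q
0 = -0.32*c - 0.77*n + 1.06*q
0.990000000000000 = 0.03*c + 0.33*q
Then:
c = 5.58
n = 1.11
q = 2.49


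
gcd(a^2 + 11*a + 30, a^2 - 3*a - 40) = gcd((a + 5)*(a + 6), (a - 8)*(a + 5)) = a + 5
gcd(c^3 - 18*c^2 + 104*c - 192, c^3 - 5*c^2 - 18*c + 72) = c - 6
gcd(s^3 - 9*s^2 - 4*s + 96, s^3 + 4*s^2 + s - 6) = s + 3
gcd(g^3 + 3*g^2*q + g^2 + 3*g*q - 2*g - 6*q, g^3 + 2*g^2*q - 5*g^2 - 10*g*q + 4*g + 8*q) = g - 1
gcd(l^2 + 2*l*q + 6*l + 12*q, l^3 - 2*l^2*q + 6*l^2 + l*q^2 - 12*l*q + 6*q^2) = l + 6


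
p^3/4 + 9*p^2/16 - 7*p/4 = p*(p/4 + 1)*(p - 7/4)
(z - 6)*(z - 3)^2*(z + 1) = z^4 - 11*z^3 + 33*z^2 - 9*z - 54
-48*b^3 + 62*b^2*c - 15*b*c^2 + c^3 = (-8*b + c)*(-6*b + c)*(-b + c)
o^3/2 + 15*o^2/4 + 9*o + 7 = (o/2 + 1)*(o + 2)*(o + 7/2)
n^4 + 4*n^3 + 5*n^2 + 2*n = n*(n + 1)^2*(n + 2)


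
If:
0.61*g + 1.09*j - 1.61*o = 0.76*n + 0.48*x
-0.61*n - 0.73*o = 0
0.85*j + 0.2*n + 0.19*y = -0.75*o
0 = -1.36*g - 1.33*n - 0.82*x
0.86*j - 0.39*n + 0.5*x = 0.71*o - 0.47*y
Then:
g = 0.364860349359582*y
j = -0.294292608241081*y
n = -0.140958470027578*y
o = 0.117787214680579*y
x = -0.376506475600429*y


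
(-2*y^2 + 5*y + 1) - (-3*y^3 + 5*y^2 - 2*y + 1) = 3*y^3 - 7*y^2 + 7*y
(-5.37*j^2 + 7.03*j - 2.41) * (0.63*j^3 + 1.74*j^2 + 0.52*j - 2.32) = -3.3831*j^5 - 4.9149*j^4 + 7.9215*j^3 + 11.9206*j^2 - 17.5628*j + 5.5912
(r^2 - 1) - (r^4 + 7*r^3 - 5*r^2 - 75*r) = -r^4 - 7*r^3 + 6*r^2 + 75*r - 1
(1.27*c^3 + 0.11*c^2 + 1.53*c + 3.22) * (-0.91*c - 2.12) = -1.1557*c^4 - 2.7925*c^3 - 1.6255*c^2 - 6.1738*c - 6.8264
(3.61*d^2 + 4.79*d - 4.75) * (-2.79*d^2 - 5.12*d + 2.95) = -10.0719*d^4 - 31.8473*d^3 - 0.622799999999998*d^2 + 38.4505*d - 14.0125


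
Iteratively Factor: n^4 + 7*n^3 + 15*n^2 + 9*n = (n + 3)*(n^3 + 4*n^2 + 3*n) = n*(n + 3)*(n^2 + 4*n + 3) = n*(n + 1)*(n + 3)*(n + 3)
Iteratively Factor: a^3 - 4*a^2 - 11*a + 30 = (a - 2)*(a^2 - 2*a - 15) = (a - 2)*(a + 3)*(a - 5)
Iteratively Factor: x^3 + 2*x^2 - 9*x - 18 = (x - 3)*(x^2 + 5*x + 6) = (x - 3)*(x + 2)*(x + 3)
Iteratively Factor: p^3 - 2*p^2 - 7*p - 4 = (p - 4)*(p^2 + 2*p + 1) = (p - 4)*(p + 1)*(p + 1)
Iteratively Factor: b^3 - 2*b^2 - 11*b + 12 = (b + 3)*(b^2 - 5*b + 4) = (b - 4)*(b + 3)*(b - 1)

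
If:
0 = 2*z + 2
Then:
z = -1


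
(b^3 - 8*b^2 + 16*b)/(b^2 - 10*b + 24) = b*(b - 4)/(b - 6)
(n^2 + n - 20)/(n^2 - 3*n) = (n^2 + n - 20)/(n*(n - 3))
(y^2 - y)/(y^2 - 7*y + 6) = y/(y - 6)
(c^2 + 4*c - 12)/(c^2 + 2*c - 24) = (c - 2)/(c - 4)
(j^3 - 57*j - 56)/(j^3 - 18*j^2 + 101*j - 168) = (j^2 + 8*j + 7)/(j^2 - 10*j + 21)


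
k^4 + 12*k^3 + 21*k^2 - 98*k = k*(k - 2)*(k + 7)^2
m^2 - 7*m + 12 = (m - 4)*(m - 3)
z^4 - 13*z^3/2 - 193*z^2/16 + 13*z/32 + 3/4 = (z - 8)*(z - 1/4)*(z + 1/4)*(z + 3/2)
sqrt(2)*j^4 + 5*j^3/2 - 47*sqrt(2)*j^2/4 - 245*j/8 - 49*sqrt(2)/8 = (j - 7/2)*(j + 7/2)*(j + sqrt(2))*(sqrt(2)*j + 1/2)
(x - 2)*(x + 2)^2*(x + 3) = x^4 + 5*x^3 + 2*x^2 - 20*x - 24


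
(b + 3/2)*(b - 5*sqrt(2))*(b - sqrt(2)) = b^3 - 6*sqrt(2)*b^2 + 3*b^2/2 - 9*sqrt(2)*b + 10*b + 15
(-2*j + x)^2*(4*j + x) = 16*j^3 - 12*j^2*x + x^3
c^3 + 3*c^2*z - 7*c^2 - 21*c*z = c*(c - 7)*(c + 3*z)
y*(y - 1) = y^2 - y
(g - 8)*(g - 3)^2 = g^3 - 14*g^2 + 57*g - 72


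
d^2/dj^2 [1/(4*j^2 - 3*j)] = 2*(-4*j*(4*j - 3) + (8*j - 3)^2)/(j^3*(4*j - 3)^3)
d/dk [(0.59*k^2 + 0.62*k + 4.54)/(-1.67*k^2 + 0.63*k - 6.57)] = (1.4071*k^2 + 7.411*k - 6.9336)/(2.7889*k^4 - 2.1042*k^3 + 22.3407*k^2 - 8.2782*k + 43.1649)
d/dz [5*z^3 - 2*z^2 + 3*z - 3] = 15*z^2 - 4*z + 3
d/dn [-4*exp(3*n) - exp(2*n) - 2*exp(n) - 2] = 2*(-6*exp(2*n) - exp(n) - 1)*exp(n)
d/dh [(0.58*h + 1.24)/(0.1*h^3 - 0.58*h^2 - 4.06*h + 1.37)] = (-0.116*h^3 - 0.0356000000000001*h^2 + 1.4384*h + 5.829)/(0.01*h^6 - 0.116*h^5 - 0.4756*h^4 + 4.9836*h^3 + 14.8944*h^2 - 11.1244*h + 1.8769)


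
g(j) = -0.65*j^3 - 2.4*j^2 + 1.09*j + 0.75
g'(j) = -1.95*j^2 - 4.8*j + 1.09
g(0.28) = 0.85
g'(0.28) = -0.41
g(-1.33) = -3.42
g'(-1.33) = 4.02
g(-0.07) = 0.66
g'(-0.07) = 1.42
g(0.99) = -1.15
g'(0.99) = -5.57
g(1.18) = -2.37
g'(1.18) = -7.29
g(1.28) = -3.15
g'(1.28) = -8.25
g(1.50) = -5.21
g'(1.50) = -10.50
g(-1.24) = -3.05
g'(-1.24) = 4.04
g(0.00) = 0.75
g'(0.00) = 1.09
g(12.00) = -1454.97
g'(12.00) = -337.31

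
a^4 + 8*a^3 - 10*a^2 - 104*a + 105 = (a - 3)*(a - 1)*(a + 5)*(a + 7)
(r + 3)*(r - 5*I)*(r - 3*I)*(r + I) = r^4 + 3*r^3 - 7*I*r^3 - 7*r^2 - 21*I*r^2 - 21*r - 15*I*r - 45*I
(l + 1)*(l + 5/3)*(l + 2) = l^3 + 14*l^2/3 + 7*l + 10/3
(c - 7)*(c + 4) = c^2 - 3*c - 28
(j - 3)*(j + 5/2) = j^2 - j/2 - 15/2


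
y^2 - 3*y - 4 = (y - 4)*(y + 1)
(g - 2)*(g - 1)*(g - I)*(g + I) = g^4 - 3*g^3 + 3*g^2 - 3*g + 2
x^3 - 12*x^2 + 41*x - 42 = (x - 7)*(x - 3)*(x - 2)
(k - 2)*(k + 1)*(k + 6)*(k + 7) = k^4 + 12*k^3 + 27*k^2 - 68*k - 84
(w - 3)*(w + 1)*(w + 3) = w^3 + w^2 - 9*w - 9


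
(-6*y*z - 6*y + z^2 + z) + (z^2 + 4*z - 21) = -6*y*z - 6*y + 2*z^2 + 5*z - 21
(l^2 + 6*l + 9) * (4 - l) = -l^3 - 2*l^2 + 15*l + 36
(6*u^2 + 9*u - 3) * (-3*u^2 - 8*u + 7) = -18*u^4 - 75*u^3 - 21*u^2 + 87*u - 21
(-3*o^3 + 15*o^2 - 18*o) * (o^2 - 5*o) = -3*o^5 + 30*o^4 - 93*o^3 + 90*o^2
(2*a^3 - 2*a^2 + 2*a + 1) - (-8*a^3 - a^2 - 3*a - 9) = 10*a^3 - a^2 + 5*a + 10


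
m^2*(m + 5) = m^3 + 5*m^2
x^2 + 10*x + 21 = (x + 3)*(x + 7)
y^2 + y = y*(y + 1)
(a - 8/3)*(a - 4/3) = a^2 - 4*a + 32/9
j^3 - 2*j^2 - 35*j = j*(j - 7)*(j + 5)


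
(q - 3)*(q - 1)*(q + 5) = q^3 + q^2 - 17*q + 15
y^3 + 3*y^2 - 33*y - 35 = (y - 5)*(y + 1)*(y + 7)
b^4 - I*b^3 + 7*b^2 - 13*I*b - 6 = (b - 2*I)*(b - I)^2*(b + 3*I)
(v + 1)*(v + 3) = v^2 + 4*v + 3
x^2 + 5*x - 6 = (x - 1)*(x + 6)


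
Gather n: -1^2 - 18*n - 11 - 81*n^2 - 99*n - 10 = -81*n^2 - 117*n - 22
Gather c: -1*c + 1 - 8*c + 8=9 - 9*c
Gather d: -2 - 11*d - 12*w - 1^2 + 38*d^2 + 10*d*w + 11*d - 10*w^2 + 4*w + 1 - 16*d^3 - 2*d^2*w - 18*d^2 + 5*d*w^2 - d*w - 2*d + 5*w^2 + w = -16*d^3 + d^2*(20 - 2*w) + d*(5*w^2 + 9*w - 2) - 5*w^2 - 7*w - 2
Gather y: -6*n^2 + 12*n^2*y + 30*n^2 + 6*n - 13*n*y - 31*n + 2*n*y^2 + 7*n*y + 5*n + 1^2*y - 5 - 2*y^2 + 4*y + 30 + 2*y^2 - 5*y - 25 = 24*n^2 + 2*n*y^2 - 20*n + y*(12*n^2 - 6*n)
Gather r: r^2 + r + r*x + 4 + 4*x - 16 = r^2 + r*(x + 1) + 4*x - 12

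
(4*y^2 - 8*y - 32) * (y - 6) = 4*y^3 - 32*y^2 + 16*y + 192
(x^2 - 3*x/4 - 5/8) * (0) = 0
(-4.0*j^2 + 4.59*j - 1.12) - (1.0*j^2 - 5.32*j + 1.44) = -5.0*j^2 + 9.91*j - 2.56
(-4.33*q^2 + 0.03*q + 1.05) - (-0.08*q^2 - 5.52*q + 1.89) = -4.25*q^2 + 5.55*q - 0.84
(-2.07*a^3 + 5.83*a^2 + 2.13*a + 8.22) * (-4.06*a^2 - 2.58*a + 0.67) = 8.4042*a^5 - 18.3292*a^4 - 25.0761*a^3 - 34.9625*a^2 - 19.7805*a + 5.5074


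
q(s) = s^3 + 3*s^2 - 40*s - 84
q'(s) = 3*s^2 + 6*s - 40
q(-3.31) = 45.00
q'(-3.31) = -26.99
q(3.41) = -145.86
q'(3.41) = 15.34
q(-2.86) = 31.55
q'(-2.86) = -32.62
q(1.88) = -141.95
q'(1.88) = -18.12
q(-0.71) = -54.45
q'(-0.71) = -42.75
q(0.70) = -110.19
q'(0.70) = -34.33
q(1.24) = -127.08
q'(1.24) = -27.95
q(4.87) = -92.15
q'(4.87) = 60.37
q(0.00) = -84.00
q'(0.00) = -40.00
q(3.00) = -150.00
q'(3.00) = 5.00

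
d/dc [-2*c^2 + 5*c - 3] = 5 - 4*c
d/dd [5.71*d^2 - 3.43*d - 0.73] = 11.42*d - 3.43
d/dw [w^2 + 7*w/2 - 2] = 2*w + 7/2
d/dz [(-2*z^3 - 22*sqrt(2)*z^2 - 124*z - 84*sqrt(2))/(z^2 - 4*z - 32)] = 2*(-z^4 + 8*z^3 + 44*sqrt(2)*z^2 + 158*z^2 + 788*sqrt(2)*z - 168*sqrt(2) + 1984)/(z^4 - 8*z^3 - 48*z^2 + 256*z + 1024)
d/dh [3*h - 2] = 3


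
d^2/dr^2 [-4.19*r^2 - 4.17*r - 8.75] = -8.38000000000000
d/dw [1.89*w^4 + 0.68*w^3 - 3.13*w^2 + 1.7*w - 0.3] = 7.56*w^3 + 2.04*w^2 - 6.26*w + 1.7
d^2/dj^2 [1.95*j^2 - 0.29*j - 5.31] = 3.90000000000000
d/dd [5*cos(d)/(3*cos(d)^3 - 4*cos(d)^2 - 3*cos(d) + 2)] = 10*(3*cos(d)^3 - 2*cos(d)^2 - 1)*sin(d)/(3*sin(d)^2*cos(d) - 4*sin(d)^2 + 2)^2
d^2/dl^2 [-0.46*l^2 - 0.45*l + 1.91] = -0.920000000000000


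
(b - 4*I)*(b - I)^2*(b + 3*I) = b^4 - 3*I*b^3 + 9*b^2 - 23*I*b - 12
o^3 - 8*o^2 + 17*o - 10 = (o - 5)*(o - 2)*(o - 1)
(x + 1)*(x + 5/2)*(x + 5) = x^3 + 17*x^2/2 + 20*x + 25/2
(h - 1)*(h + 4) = h^2 + 3*h - 4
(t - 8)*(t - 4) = t^2 - 12*t + 32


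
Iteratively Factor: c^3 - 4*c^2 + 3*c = (c - 1)*(c^2 - 3*c) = c*(c - 1)*(c - 3)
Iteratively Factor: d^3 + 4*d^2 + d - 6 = (d + 2)*(d^2 + 2*d - 3) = (d + 2)*(d + 3)*(d - 1)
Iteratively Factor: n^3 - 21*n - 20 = (n - 5)*(n^2 + 5*n + 4) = (n - 5)*(n + 4)*(n + 1)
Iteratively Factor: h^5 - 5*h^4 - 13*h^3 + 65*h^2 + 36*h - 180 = (h + 3)*(h^4 - 8*h^3 + 11*h^2 + 32*h - 60) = (h - 5)*(h + 3)*(h^3 - 3*h^2 - 4*h + 12) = (h - 5)*(h - 3)*(h + 3)*(h^2 - 4) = (h - 5)*(h - 3)*(h - 2)*(h + 3)*(h + 2)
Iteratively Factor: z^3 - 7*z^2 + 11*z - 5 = (z - 5)*(z^2 - 2*z + 1) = (z - 5)*(z - 1)*(z - 1)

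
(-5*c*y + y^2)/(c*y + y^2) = (-5*c + y)/(c + y)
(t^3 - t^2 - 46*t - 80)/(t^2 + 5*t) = t - 6 - 16/t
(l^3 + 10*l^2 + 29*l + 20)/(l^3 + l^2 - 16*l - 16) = (l + 5)/(l - 4)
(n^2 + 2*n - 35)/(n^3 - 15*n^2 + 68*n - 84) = (n^2 + 2*n - 35)/(n^3 - 15*n^2 + 68*n - 84)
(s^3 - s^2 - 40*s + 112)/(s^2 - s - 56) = (s^2 - 8*s + 16)/(s - 8)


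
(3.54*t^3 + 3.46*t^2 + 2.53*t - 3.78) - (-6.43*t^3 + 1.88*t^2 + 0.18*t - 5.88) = 9.97*t^3 + 1.58*t^2 + 2.35*t + 2.1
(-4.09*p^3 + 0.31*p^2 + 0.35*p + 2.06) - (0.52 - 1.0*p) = -4.09*p^3 + 0.31*p^2 + 1.35*p + 1.54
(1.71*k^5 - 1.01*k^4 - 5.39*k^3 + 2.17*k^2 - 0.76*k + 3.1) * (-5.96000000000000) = -10.1916*k^5 + 6.0196*k^4 + 32.1244*k^3 - 12.9332*k^2 + 4.5296*k - 18.476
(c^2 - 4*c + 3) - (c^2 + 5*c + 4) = -9*c - 1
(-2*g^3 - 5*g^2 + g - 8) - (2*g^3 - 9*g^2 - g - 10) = -4*g^3 + 4*g^2 + 2*g + 2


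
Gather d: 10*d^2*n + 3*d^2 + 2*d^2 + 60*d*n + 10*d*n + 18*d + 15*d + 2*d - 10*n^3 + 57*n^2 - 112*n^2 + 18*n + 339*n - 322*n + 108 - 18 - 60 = d^2*(10*n + 5) + d*(70*n + 35) - 10*n^3 - 55*n^2 + 35*n + 30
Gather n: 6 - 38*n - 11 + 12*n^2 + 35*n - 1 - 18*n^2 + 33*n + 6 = -6*n^2 + 30*n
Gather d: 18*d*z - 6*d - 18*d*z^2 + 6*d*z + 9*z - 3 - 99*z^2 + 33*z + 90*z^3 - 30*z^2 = d*(-18*z^2 + 24*z - 6) + 90*z^3 - 129*z^2 + 42*z - 3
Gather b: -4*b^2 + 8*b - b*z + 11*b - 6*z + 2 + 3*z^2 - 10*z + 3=-4*b^2 + b*(19 - z) + 3*z^2 - 16*z + 5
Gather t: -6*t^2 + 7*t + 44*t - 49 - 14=-6*t^2 + 51*t - 63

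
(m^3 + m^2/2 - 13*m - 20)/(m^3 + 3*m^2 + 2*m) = (m^2 - 3*m/2 - 10)/(m*(m + 1))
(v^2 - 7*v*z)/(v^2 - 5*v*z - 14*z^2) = v/(v + 2*z)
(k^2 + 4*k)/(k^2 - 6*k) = (k + 4)/(k - 6)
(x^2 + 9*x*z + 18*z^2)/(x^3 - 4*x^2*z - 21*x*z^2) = (x + 6*z)/(x*(x - 7*z))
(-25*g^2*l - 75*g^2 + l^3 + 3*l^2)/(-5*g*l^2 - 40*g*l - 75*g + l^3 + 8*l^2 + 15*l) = (5*g + l)/(l + 5)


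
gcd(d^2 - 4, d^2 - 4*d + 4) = d - 2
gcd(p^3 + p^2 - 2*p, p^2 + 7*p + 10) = p + 2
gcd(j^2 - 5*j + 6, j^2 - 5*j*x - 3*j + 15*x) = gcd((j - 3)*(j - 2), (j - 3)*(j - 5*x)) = j - 3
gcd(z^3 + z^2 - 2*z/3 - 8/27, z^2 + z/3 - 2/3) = z - 2/3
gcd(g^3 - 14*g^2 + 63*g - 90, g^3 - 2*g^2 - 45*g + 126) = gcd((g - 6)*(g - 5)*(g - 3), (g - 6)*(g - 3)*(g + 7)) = g^2 - 9*g + 18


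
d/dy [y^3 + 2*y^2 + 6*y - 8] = 3*y^2 + 4*y + 6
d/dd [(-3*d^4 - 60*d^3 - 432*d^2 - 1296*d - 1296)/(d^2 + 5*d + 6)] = 3*(-2*d^3 - 27*d^2 - 108*d - 108)/(d^2 + 6*d + 9)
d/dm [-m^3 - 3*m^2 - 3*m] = -3*m^2 - 6*m - 3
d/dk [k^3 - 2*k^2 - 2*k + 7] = 3*k^2 - 4*k - 2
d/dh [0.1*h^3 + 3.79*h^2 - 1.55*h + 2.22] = 0.3*h^2 + 7.58*h - 1.55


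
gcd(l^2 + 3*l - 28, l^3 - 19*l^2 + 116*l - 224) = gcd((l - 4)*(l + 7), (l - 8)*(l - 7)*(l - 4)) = l - 4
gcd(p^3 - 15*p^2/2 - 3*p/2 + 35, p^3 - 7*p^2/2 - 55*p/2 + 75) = p - 5/2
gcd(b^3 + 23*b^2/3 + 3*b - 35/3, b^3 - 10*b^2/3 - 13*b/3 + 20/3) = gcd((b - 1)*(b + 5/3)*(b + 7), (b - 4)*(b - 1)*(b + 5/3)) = b^2 + 2*b/3 - 5/3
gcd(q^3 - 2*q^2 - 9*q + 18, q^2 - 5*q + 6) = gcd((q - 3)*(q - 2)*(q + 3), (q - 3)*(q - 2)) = q^2 - 5*q + 6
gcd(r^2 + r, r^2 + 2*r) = r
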